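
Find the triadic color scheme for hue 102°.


Triadic: equally spaced at 120° intervals
H1 = 102°
H2 = (102 + 120) mod 360 = 222°
H3 = (102 + 240) mod 360 = 342°
Triadic = 102°, 222°, 342°


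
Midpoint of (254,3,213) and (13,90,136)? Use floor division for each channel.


Midpoint: each channel = ⌊(C₁+C₂)/2⌋
R: ⌊(254+13)/2⌋ = 133
G: ⌊(3+90)/2⌋ = 46
B: ⌊(213+136)/2⌋ = 174
= RGB(133, 46, 174)


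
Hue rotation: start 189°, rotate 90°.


New hue = (H + rotation) mod 360
New hue = (189 + 90) mod 360
= 279 mod 360
= 279°


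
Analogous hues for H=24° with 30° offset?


Base hue: 24°
Left analog: (24 - 30) mod 360 = 354°
Right analog: (24 + 30) mod 360 = 54°
Analogous hues = 354° and 54°


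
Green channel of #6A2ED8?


Color: #6A2ED8
R = 6A = 106
G = 2E = 46
B = D8 = 216
Green = 46


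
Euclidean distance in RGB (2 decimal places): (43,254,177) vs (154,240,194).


d = √[(R₁-R₂)² + (G₁-G₂)² + (B₁-B₂)²]
d = √[(43-154)² + (254-240)² + (177-194)²]
d = √[12321 + 196 + 289]
d = √12806
d ≈ 113.16


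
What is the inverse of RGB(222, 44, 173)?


Invert: (255-R, 255-G, 255-B)
R: 255-222 = 33
G: 255-44 = 211
B: 255-173 = 82
= RGB(33, 211, 82)


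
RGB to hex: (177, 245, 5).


R = 177 → B1 (hex)
G = 245 → F5 (hex)
B = 5 → 05 (hex)
Hex = #B1F505


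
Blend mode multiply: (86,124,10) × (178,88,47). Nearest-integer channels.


Multiply: C = A×B/255, rounded to nearest integer
R: 86×178/255 = 15308/255 ≈ 60.031 → 60
G: 124×88/255 = 10912/255 ≈ 42.792 → 43
B: 10×47/255 = 470/255 ≈ 1.843 → 2
= RGB(60, 43, 2)


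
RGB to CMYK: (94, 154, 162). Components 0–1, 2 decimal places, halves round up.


R'=94/255≈0.3686, G'=154/255≈0.6039, B'=162/255≈0.6353
K = 1 - max(R',G',B') = 1 - 162/255 = 93/255 = 0.36470… → 0.36
(1-R'-K)/(1-K) simplifies to (max-R)/max with max = 162:
C = (162-94)/162 = 68/162 = 0.41975… → 0.42
M = (162-154)/162 = 8/162 = 0.04938… → 0.05
Y = (162-162)/162 = 0/162 = 0 → 0.00
= CMYK(0.42, 0.05, 0.00, 0.36)


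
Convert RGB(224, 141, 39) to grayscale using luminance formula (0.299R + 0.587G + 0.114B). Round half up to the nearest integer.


Gray = 0.299×R + 0.587×G + 0.114×B
Gray = 0.299×224 + 0.587×141 + 0.114×39
Gray = 66.976 + 82.767 + 4.446
Gray = 154.189 → round half up → 154
Gray = 154


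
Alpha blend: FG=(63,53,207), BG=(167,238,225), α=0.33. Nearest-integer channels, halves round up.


C = α×F + (1-α)×B, with 1-α = 0.67
R: 0.33×63 + 0.67×167 = 20.79 + 111.89 = 132.68 → 133
G: 0.33×53 + 0.67×238 = 17.49 + 159.46 = 176.95 → 177
B: 0.33×207 + 0.67×225 = 68.31 + 150.75 = 219.06 → 219
= RGB(133, 177, 219)


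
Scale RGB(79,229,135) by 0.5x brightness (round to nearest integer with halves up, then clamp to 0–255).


Multiply each channel by 0.5, round half up, clamp to [0, 255]
R: 79×0.5 = 39.5 → round → 40
G: 229×0.5 = 114.5 → round → 115
B: 135×0.5 = 67.5 → round → 68
= RGB(40, 115, 68)


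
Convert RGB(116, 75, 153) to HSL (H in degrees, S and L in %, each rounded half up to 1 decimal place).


Normalize: R'=116/255≈0.4549, G'=75/255≈0.2941, B'=153/255≈0.6000
Max=153/255, Min=75/255, Δ=Max-Min=78/255
L = (Max+Min)/2 = (153+75)/510 = 228/510 = 0.44705… → L = 44.7%
L ≤ 0.5 → S = Δ/(Max+Min) = 78/(153+75) = 78/228 = 0.34210… → S = 34.2%
(the 1/255 factors cancel in S and H, so raw channel differences can be used)
Max is B' → H = 60 × ((R-G)/Δ + 4) = 60 × ((116-75)/78 + 4)
  41/78 + 4 = 0.5256… + 4 = 4.5256…
  H = 60 × 4.5256… = 271.538…° → H = 271.5°
= HSL(271.5°, 34.2%, 44.7%)


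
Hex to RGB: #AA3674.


AA → 170 (R)
36 → 54 (G)
74 → 116 (B)
= RGB(170, 54, 116)


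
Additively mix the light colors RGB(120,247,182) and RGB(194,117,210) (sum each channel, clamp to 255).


Additive: each channel = min(255, C₁+C₂)
R: 120+194 = 314 → 255
G: 247+117 = 364 → 255
B: 182+210 = 392 → 255
= RGB(255, 255, 255)


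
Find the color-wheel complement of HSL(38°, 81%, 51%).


Complement = opposite side of color wheel = hue + 180°
H' = (38 + 180) mod 360 = 218°
S and L unchanged.
= HSL(218°, 81%, 51%)


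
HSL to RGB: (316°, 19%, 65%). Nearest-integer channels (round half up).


H=316°, S=0.19, L=0.65
C = (1-|2L-1|)×S = (1-|0.30|)×0.19 = 0.133
H' = H/60 = 316/60 ≈ 5.2667; X = C×(1-|H' mod 2 - 1|) ≈ 0.0975
m = L - C/2 = 0.65 - 0.0665 = 0.5835
Sector ⌊H'⌋ = 5 → (R',G',B') = (0.133, 0.0, ≈0.0975)
RGB = ((R'+m)×255, (G'+m)×255, (B'+m)×255) = (182.7075, 148.7925, 173.6635)
Round half up → RGB(183, 149, 174)


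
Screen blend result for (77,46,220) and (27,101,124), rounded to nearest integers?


Screen: C = 255 - (255-A)×(255-B)/255, rounded to nearest integer
R: 255 - (255-77)×(255-27)/255 = 255 - 40584/255 ≈ 255 - 159.153 = 95.847 → 96
G: 255 - (255-46)×(255-101)/255 = 255 - 32186/255 ≈ 255 - 126.220 = 128.780 → 129
B: 255 - (255-220)×(255-124)/255 = 255 - 4585/255 ≈ 255 - 17.980 = 237.020 → 237
= RGB(96, 129, 237)


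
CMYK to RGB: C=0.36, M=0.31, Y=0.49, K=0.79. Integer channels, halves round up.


R = 255 × (1-C) × (1-K) = 255 × 0.64 × 0.21 = 34.272 → 34
G = 255 × (1-M) × (1-K) = 255 × 0.69 × 0.21 = 36.9495 → 37
B = 255 × (1-Y) × (1-K) = 255 × 0.51 × 0.21 = 27.3105 → 27
= RGB(34, 37, 27)


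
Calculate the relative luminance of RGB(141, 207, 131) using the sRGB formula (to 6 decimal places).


Linearize each channel (sRGB transfer function): c = v/255; c_lin = c/12.92 if c ≤ 0.04045, else ((c+0.055)/1.055)^2.4
  R: 141/255 ≈ 0.552941 > 0.04045 → ((0.552941+0.055)/1.055)^2.4 ≈ 0.266356
  G: 207/255 ≈ 0.811765 > 0.04045 → ((0.811765+0.055)/1.055)^2.4 ≈ 0.623960
  B: 131/255 ≈ 0.513725 > 0.04045 → ((0.513725+0.055)/1.055)^2.4 ≈ 0.226966
R_lin = 0.266356, G_lin = 0.623960, B_lin = 0.226966
L = 0.2126×R + 0.7152×G + 0.0722×B
L = 0.2126×0.266356 + 0.7152×0.623960 + 0.0722×0.226966
L ≈ 0.519271


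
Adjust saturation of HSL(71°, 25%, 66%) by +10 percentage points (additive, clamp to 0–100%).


Original S = 25%
Adjustment = +10 percentage points
New S = 25 + (10) = 35
Clamp to [0, 100] → 35
= HSL(71°, 35%, 66%)


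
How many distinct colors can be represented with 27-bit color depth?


Colors = 2^bits = 2^27
= 134,217,728 colors


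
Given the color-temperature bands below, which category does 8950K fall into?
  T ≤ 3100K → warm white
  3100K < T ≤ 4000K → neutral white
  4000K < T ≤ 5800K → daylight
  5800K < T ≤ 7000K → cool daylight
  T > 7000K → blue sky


Temperature: 8950K
8950K > 7000K → blue sky
Classification: blue sky


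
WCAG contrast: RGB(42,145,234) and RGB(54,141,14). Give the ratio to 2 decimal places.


Linearize each sRGB channel c=v/255: c/12.92 if c ≤ 0.04045 else ((c+0.055)/1.055)^2.4
L = 0.2126×R_lin + 0.7152×G_lin + 0.0722×B_lin
Color 1 (42,145,234):
  R=42: 42/255≈0.1647 > 0.04045 → ((0.1647+0.055)/1.055)^2.4 ≈ 0.02315
  G=145: 145/255≈0.5686 > 0.04045 → ((0.5686+0.055)/1.055)^2.4 ≈ 0.28315
  B=234: 234/255≈0.9176 > 0.04045 → ((0.9176+0.055)/1.055)^2.4 ≈ 0.82279
  L1 = 0.2126×0.02315 + 0.7152×0.28315 + 0.0722×0.82279 ≈ 0.26684
Color 2 (54,141,14):
  R=54: 54/255≈0.2118 > 0.04045 → ((0.2118+0.055)/1.055)^2.4 ≈ 0.03689
  G=141: 141/255≈0.5529 > 0.04045 → ((0.5529+0.055)/1.055)^2.4 ≈ 0.26636
  B=14: 14/255≈0.0549 > 0.04045 → ((0.0549+0.055)/1.055)^2.4 ≈ 0.00439
  L2 = 0.2126×0.03689 + 0.7152×0.26636 + 0.0722×0.00439 ≈ 0.19866
Lighter = 0.26684, Darker = 0.19866
Ratio = (L_lighter + 0.05) / (L_darker + 0.05)
Ratio = (0.26684 + 0.05) / (0.19866 + 0.05) = 0.31684 / 0.24866 ≈ 1.2742
Ratio ≈ 1.27:1


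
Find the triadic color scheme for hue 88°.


Triadic: equally spaced at 120° intervals
H1 = 88°
H2 = (88 + 120) mod 360 = 208°
H3 = (88 + 240) mod 360 = 328°
Triadic = 88°, 208°, 328°


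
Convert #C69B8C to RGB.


C6 → 198 (R)
9B → 155 (G)
8C → 140 (B)
= RGB(198, 155, 140)


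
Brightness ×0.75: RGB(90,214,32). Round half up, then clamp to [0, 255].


Multiply each channel by 0.75, round half up, clamp to [0, 255]
R: 90×0.75 = 67.5 → round → 68
G: 214×0.75 = 160.5 → round → 161
B: 32×0.75 = 24
= RGB(68, 161, 24)


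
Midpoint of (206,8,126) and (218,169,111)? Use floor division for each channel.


Midpoint: each channel = ⌊(C₁+C₂)/2⌋
R: ⌊(206+218)/2⌋ = 212
G: ⌊(8+169)/2⌋ = 88
B: ⌊(126+111)/2⌋ = 118
= RGB(212, 88, 118)


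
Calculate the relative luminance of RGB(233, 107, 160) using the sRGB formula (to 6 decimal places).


Linearize each channel (sRGB transfer function): c = v/255; c_lin = c/12.92 if c ≤ 0.04045, else ((c+0.055)/1.055)^2.4
  R: 233/255 ≈ 0.913725 > 0.04045 → ((0.913725+0.055)/1.055)^2.4 ≈ 0.814847
  G: 107/255 ≈ 0.419608 > 0.04045 → ((0.419608+0.055)/1.055)^2.4 ≈ 0.147027
  B: 160/255 ≈ 0.627451 > 0.04045 → ((0.627451+0.055)/1.055)^2.4 ≈ 0.351533
R_lin = 0.814847, G_lin = 0.147027, B_lin = 0.351533
L = 0.2126×R + 0.7152×G + 0.0722×B
L = 0.2126×0.814847 + 0.7152×0.147027 + 0.0722×0.351533
L ≈ 0.303771


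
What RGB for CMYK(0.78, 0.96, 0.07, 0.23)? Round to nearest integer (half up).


R = 255 × (1-C) × (1-K) = 255 × 0.22 × 0.77 = 43.197 → 43
G = 255 × (1-M) × (1-K) = 255 × 0.04 × 0.77 = 7.854 → 8
B = 255 × (1-Y) × (1-K) = 255 × 0.93 × 0.77 = 182.6055 → 183
= RGB(43, 8, 183)


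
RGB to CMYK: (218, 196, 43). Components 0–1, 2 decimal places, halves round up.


R'=218/255≈0.8549, G'=196/255≈0.7686, B'=43/255≈0.1686
K = 1 - max(R',G',B') = 1 - 218/255 = 37/255 = 0.14509… → 0.15
(1-R'-K)/(1-K) simplifies to (max-R)/max with max = 218:
C = (218-218)/218 = 0/218 = 0 → 0.00
M = (218-196)/218 = 22/218 = 0.10091… → 0.10
Y = (218-43)/218 = 175/218 = 0.80275… → 0.80
= CMYK(0.00, 0.10, 0.80, 0.15)


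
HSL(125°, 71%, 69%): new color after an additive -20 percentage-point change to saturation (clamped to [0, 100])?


Original S = 71%
Adjustment = -20 percentage points
New S = 71 + (-20) = 51
Clamp to [0, 100] → 51
= HSL(125°, 51%, 69%)


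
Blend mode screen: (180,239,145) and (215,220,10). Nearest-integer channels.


Screen: C = 255 - (255-A)×(255-B)/255, rounded to nearest integer
R: 255 - (255-180)×(255-215)/255 = 255 - 3000/255 ≈ 255 - 11.765 = 243.235 → 243
G: 255 - (255-239)×(255-220)/255 = 255 - 560/255 ≈ 255 - 2.196 = 252.804 → 253
B: 255 - (255-145)×(255-10)/255 = 255 - 26950/255 ≈ 255 - 105.686 = 149.314 → 149
= RGB(243, 253, 149)


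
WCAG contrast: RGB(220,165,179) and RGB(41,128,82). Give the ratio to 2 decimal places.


Linearize each sRGB channel c=v/255: c/12.92 if c ≤ 0.04045 else ((c+0.055)/1.055)^2.4
L = 0.2126×R_lin + 0.7152×G_lin + 0.0722×B_lin
Color 1 (220,165,179):
  R=220: 220/255≈0.8627 > 0.04045 → ((0.8627+0.055)/1.055)^2.4 ≈ 0.71569
  G=165: 165/255≈0.6471 > 0.04045 → ((0.6471+0.055)/1.055)^2.4 ≈ 0.37626
  B=179: 179/255≈0.7020 > 0.04045 → ((0.7020+0.055)/1.055)^2.4 ≈ 0.45079
  L1 = 0.2126×0.71569 + 0.7152×0.37626 + 0.0722×0.45079 ≈ 0.45381
Color 2 (41,128,82):
  R=41: 41/255≈0.1608 > 0.04045 → ((0.1608+0.055)/1.055)^2.4 ≈ 0.02217
  G=128: 128/255≈0.5020 > 0.04045 → ((0.5020+0.055)/1.055)^2.4 ≈ 0.21586
  B=82: 82/255≈0.3216 > 0.04045 → ((0.3216+0.055)/1.055)^2.4 ≈ 0.08438
  L2 = 0.2126×0.02217 + 0.7152×0.21586 + 0.0722×0.08438 ≈ 0.16519
Lighter = 0.45381, Darker = 0.16519
Ratio = (L_lighter + 0.05) / (L_darker + 0.05)
Ratio = (0.45381 + 0.05) / (0.16519 + 0.05) = 0.50381 / 0.21519 ≈ 2.3412
Ratio ≈ 2.34:1


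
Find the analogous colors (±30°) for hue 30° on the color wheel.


Base hue: 30°
Left analog: (30 - 30) mod 360 = 0°
Right analog: (30 + 30) mod 360 = 60°
Analogous hues = 0° and 60°


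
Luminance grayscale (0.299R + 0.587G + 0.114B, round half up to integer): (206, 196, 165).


Gray = 0.299×R + 0.587×G + 0.114×B
Gray = 0.299×206 + 0.587×196 + 0.114×165
Gray = 61.594 + 115.052 + 18.810
Gray = 195.456 → round half up → 195
Gray = 195


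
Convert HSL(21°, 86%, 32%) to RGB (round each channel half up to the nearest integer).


H=21°, S=0.86, L=0.32
C = (1-|2L-1|)×S = (1-|-0.36|)×0.86 = 0.5504
H' = H/60 = 21/60 ≈ 0.3500; X = C×(1-|H' mod 2 - 1|) = 0.19264
m = L - C/2 = 0.32 - 0.2752 = 0.0448
Sector ⌊H'⌋ = 0 → (R',G',B') = (0.5504, 0.19264, 0.0)
RGB = ((R'+m)×255, (G'+m)×255, (B'+m)×255) = (151.776, 60.5472, 11.424)
Round half up → RGB(152, 61, 11)


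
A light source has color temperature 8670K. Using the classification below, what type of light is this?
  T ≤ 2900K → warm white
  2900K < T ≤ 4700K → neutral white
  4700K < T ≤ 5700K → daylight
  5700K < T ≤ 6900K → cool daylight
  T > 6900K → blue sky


Temperature: 8670K
8670K > 6900K → blue sky
Classification: blue sky


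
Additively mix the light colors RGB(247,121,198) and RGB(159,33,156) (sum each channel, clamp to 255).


Additive: each channel = min(255, C₁+C₂)
R: 247+159 = 406 → 255
G: 121+33 = 154 → 154
B: 198+156 = 354 → 255
= RGB(255, 154, 255)


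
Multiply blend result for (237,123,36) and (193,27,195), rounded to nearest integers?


Multiply: C = A×B/255, rounded to nearest integer
R: 237×193/255 = 45741/255 ≈ 179.376 → 179
G: 123×27/255 = 3321/255 ≈ 13.024 → 13
B: 36×195/255 = 7020/255 ≈ 27.529 → 28
= RGB(179, 13, 28)


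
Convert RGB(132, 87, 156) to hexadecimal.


R = 132 → 84 (hex)
G = 87 → 57 (hex)
B = 156 → 9C (hex)
Hex = #84579C


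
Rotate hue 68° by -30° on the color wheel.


New hue = (H + rotation) mod 360
New hue = (68 -30) mod 360
= 38 mod 360
= 38°


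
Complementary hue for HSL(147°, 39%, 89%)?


Complement = opposite side of color wheel = hue + 180°
H' = (147 + 180) mod 360 = 327°
S and L unchanged.
= HSL(327°, 39%, 89%)


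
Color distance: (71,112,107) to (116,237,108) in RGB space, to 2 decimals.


d = √[(R₁-R₂)² + (G₁-G₂)² + (B₁-B₂)²]
d = √[(71-116)² + (112-237)² + (107-108)²]
d = √[2025 + 15625 + 1]
d = √17651
d ≈ 132.86


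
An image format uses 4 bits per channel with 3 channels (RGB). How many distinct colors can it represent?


Total bits = 4 bits/channel × 3 channels = 12 bits
Distinct colors = 2^12
= 4,096 colors


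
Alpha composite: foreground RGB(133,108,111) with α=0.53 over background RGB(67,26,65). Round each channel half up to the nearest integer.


C = α×F + (1-α)×B, with 1-α = 0.47
R: 0.53×133 + 0.47×67 = 70.49 + 31.49 = 101.98 → 102
G: 0.53×108 + 0.47×26 = 57.24 + 12.22 = 69.46 → 69
B: 0.53×111 + 0.47×65 = 58.83 + 30.55 = 89.38 → 89
= RGB(102, 69, 89)


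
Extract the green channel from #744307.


Color: #744307
R = 74 = 116
G = 43 = 67
B = 07 = 7
Green = 67


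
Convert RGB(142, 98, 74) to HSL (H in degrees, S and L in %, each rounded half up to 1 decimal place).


Normalize: R'=142/255≈0.5569, G'=98/255≈0.3843, B'=74/255≈0.2902
Max=142/255, Min=74/255, Δ=Max-Min=68/255
L = (Max+Min)/2 = (142+74)/510 = 216/510 = 0.42352… → L = 42.4%
L ≤ 0.5 → S = Δ/(Max+Min) = 68/(142+74) = 68/216 = 0.31481… → S = 31.5%
(the 1/255 factors cancel in S and H, so raw channel differences can be used)
Max is R' → H = 60 × (((G-B)/Δ) mod 6) = 60 × (((98-74)/68) mod 6)
  24/68 = 0.3529…
  H = 60 × 0.3529… = 21.176…° → H = 21.2°
= HSL(21.2°, 31.5%, 42.4%)


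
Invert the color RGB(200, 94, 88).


Invert: (255-R, 255-G, 255-B)
R: 255-200 = 55
G: 255-94 = 161
B: 255-88 = 167
= RGB(55, 161, 167)


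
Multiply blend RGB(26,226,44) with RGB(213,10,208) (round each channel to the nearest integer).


Multiply: C = A×B/255, rounded to nearest integer
R: 26×213/255 = 5538/255 ≈ 21.718 → 22
G: 226×10/255 = 2260/255 ≈ 8.863 → 9
B: 44×208/255 = 9152/255 ≈ 35.890 → 36
= RGB(22, 9, 36)


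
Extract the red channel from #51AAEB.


Color: #51AAEB
R = 51 = 81
G = AA = 170
B = EB = 235
Red = 81


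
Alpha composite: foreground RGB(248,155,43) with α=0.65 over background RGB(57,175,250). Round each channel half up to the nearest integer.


C = α×F + (1-α)×B, with 1-α = 0.35
R: 0.65×248 + 0.35×57 = 161.20 + 19.95 = 181.15 → 181
G: 0.65×155 + 0.35×175 = 100.75 + 61.25 = 162.00 → 162
B: 0.65×43 + 0.35×250 = 27.95 + 87.50 = 115.45 → 115
= RGB(181, 162, 115)


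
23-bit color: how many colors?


Colors = 2^bits = 2^23
= 8,388,608 colors


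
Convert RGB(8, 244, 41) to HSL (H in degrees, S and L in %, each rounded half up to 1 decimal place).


Normalize: R'=8/255≈0.0314, G'=244/255≈0.9569, B'=41/255≈0.1608
Max=244/255, Min=8/255, Δ=Max-Min=236/255
L = (Max+Min)/2 = (244+8)/510 = 252/510 = 0.49411… → L = 49.4%
L ≤ 0.5 → S = Δ/(Max+Min) = 236/(244+8) = 236/252 = 0.93650… → S = 93.7%
(the 1/255 factors cancel in S and H, so raw channel differences can be used)
Max is G' → H = 60 × ((B-R)/Δ + 2) = 60 × ((41-8)/236 + 2)
  33/236 + 2 = 0.1398… + 2 = 2.1398…
  H = 60 × 2.1398… = 128.389…° → H = 128.4°
= HSL(128.4°, 93.7%, 49.4%)


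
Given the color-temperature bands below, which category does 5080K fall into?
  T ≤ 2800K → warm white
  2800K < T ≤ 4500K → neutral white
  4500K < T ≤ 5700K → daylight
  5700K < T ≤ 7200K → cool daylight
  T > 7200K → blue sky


Temperature: 5080K
4500K < 5080K ≤ 5700K → daylight
Classification: daylight


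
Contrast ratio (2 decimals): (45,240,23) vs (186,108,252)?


Linearize each sRGB channel c=v/255: c/12.92 if c ≤ 0.04045 else ((c+0.055)/1.055)^2.4
L = 0.2126×R_lin + 0.7152×G_lin + 0.0722×B_lin
Color 1 (45,240,23):
  R=45: 45/255≈0.1765 > 0.04045 → ((0.1765+0.055)/1.055)^2.4 ≈ 0.02624
  G=240: 240/255≈0.9412 > 0.04045 → ((0.9412+0.055)/1.055)^2.4 ≈ 0.87137
  B=23: 23/255≈0.0902 > 0.04045 → ((0.0902+0.055)/1.055)^2.4 ≈ 0.00857
  L1 = 0.2126×0.02624 + 0.7152×0.87137 + 0.0722×0.00857 ≈ 0.62940
Color 2 (186,108,252):
  R=186: 186/255≈0.7294 > 0.04045 → ((0.7294+0.055)/1.055)^2.4 ≈ 0.49102
  G=108: 108/255≈0.4235 > 0.04045 → ((0.4235+0.055)/1.055)^2.4 ≈ 0.14996
  B=252: 252/255≈0.9882 > 0.04045 → ((0.9882+0.055)/1.055)^2.4 ≈ 0.97345
  L2 = 0.2126×0.49102 + 0.7152×0.14996 + 0.0722×0.97345 ≈ 0.28193
Lighter = 0.62940, Darker = 0.28193
Ratio = (L_lighter + 0.05) / (L_darker + 0.05)
Ratio = (0.62940 + 0.05) / (0.28193 + 0.05) = 0.67940 / 0.33193 ≈ 2.0468
Ratio ≈ 2.05:1


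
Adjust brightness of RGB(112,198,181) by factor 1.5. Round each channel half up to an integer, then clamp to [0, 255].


Multiply each channel by 1.5, round half up, clamp to [0, 255]
R: 112×1.5 = 168
G: 198×1.5 = 297 → clamp → 255
B: 181×1.5 = 271.5 → round → 272 → clamp → 255
= RGB(168, 255, 255)


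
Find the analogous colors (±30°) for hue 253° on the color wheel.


Base hue: 253°
Left analog: (253 - 30) mod 360 = 223°
Right analog: (253 + 30) mod 360 = 283°
Analogous hues = 223° and 283°


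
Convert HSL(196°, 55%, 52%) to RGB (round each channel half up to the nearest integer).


H=196°, S=0.55, L=0.52
C = (1-|2L-1|)×S = (1-|0.04|)×0.55 = 0.528
H' = H/60 = 196/60 ≈ 3.2667; X = C×(1-|H' mod 2 - 1|) = 0.3872
m = L - C/2 = 0.52 - 0.264 = 0.256
Sector ⌊H'⌋ = 3 → (R',G',B') = (0.0, 0.3872, 0.528)
RGB = ((R'+m)×255, (G'+m)×255, (B'+m)×255) = (65.28, 164.016, 199.92)
Round half up → RGB(65, 164, 200)


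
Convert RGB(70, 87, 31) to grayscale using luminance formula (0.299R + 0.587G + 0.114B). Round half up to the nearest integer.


Gray = 0.299×R + 0.587×G + 0.114×B
Gray = 0.299×70 + 0.587×87 + 0.114×31
Gray = 20.930 + 51.069 + 3.534
Gray = 75.533 → round half up → 76
Gray = 76


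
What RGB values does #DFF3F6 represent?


DF → 223 (R)
F3 → 243 (G)
F6 → 246 (B)
= RGB(223, 243, 246)


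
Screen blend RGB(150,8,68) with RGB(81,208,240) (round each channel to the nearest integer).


Screen: C = 255 - (255-A)×(255-B)/255, rounded to nearest integer
R: 255 - (255-150)×(255-81)/255 = 255 - 18270/255 ≈ 255 - 71.647 = 183.353 → 183
G: 255 - (255-8)×(255-208)/255 = 255 - 11609/255 ≈ 255 - 45.525 = 209.475 → 209
B: 255 - (255-68)×(255-240)/255 = 255 - 2805/255 ≈ 255 - 11.000 = 244.000 → 244
= RGB(183, 209, 244)


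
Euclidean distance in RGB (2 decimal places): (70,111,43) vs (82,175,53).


d = √[(R₁-R₂)² + (G₁-G₂)² + (B₁-B₂)²]
d = √[(70-82)² + (111-175)² + (43-53)²]
d = √[144 + 4096 + 100]
d = √4340
d ≈ 65.88


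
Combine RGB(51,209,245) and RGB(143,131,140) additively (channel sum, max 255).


Additive: each channel = min(255, C₁+C₂)
R: 51+143 = 194 → 194
G: 209+131 = 340 → 255
B: 245+140 = 385 → 255
= RGB(194, 255, 255)


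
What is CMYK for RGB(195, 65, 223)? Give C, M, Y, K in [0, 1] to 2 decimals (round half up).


R'=195/255≈0.7647, G'=65/255≈0.2549, B'=223/255≈0.8745
K = 1 - max(R',G',B') = 1 - 223/255 = 32/255 = 0.12549… → 0.13
(1-R'-K)/(1-K) simplifies to (max-R)/max with max = 223:
C = (223-195)/223 = 28/223 = 0.12556… → 0.13
M = (223-65)/223 = 158/223 = 0.70852… → 0.71
Y = (223-223)/223 = 0/223 = 0 → 0.00
= CMYK(0.13, 0.71, 0.00, 0.13)


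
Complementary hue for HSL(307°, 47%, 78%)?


Complement = opposite side of color wheel = hue + 180°
H' = (307 + 180) mod 360 = 127°
S and L unchanged.
= HSL(127°, 47%, 78%)


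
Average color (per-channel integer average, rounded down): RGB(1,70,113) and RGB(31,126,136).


Midpoint: each channel = ⌊(C₁+C₂)/2⌋
R: ⌊(1+31)/2⌋ = 16
G: ⌊(70+126)/2⌋ = 98
B: ⌊(113+136)/2⌋ = 124
= RGB(16, 98, 124)


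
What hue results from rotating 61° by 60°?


New hue = (H + rotation) mod 360
New hue = (61 + 60) mod 360
= 121 mod 360
= 121°


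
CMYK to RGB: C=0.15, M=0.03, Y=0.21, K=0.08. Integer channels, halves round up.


R = 255 × (1-C) × (1-K) = 255 × 0.85 × 0.92 = 199.41 → 199
G = 255 × (1-M) × (1-K) = 255 × 0.97 × 0.92 = 227.562 → 228
B = 255 × (1-Y) × (1-K) = 255 × 0.79 × 0.92 = 185.334 → 185
= RGB(199, 228, 185)


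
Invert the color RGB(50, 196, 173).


Invert: (255-R, 255-G, 255-B)
R: 255-50 = 205
G: 255-196 = 59
B: 255-173 = 82
= RGB(205, 59, 82)


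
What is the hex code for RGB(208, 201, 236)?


R = 208 → D0 (hex)
G = 201 → C9 (hex)
B = 236 → EC (hex)
Hex = #D0C9EC


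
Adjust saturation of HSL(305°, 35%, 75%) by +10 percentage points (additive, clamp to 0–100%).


Original S = 35%
Adjustment = +10 percentage points
New S = 35 + (10) = 45
Clamp to [0, 100] → 45
= HSL(305°, 45%, 75%)


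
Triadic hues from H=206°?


Triadic: equally spaced at 120° intervals
H1 = 206°
H2 = (206 + 120) mod 360 = 326°
H3 = (206 + 240) mod 360 = 86°
Triadic = 206°, 326°, 86°


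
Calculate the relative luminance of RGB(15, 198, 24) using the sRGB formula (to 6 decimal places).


Linearize each channel (sRGB transfer function): c = v/255; c_lin = c/12.92 if c ≤ 0.04045, else ((c+0.055)/1.055)^2.4
  R: 15/255 ≈ 0.058824 > 0.04045 → ((0.058824+0.055)/1.055)^2.4 ≈ 0.004777
  G: 198/255 ≈ 0.776471 > 0.04045 → ((0.776471+0.055)/1.055)^2.4 ≈ 0.564712
  B: 24/255 ≈ 0.094118 > 0.04045 → ((0.094118+0.055)/1.055)^2.4 ≈ 0.009134
R_lin = 0.004777, G_lin = 0.564712, B_lin = 0.009134
L = 0.2126×R + 0.7152×G + 0.0722×B
L = 0.2126×0.004777 + 0.7152×0.564712 + 0.0722×0.009134
L ≈ 0.405557


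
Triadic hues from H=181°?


Triadic: equally spaced at 120° intervals
H1 = 181°
H2 = (181 + 120) mod 360 = 301°
H3 = (181 + 240) mod 360 = 61°
Triadic = 181°, 301°, 61°


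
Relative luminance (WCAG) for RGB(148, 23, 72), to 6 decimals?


Linearize each channel (sRGB transfer function): c = v/255; c_lin = c/12.92 if c ≤ 0.04045, else ((c+0.055)/1.055)^2.4
  R: 148/255 ≈ 0.580392 > 0.04045 → ((0.580392+0.055)/1.055)^2.4 ≈ 0.296138
  G: 23/255 ≈ 0.090196 > 0.04045 → ((0.090196+0.055)/1.055)^2.4 ≈ 0.008568
  B: 72/255 ≈ 0.282353 > 0.04045 → ((0.282353+0.055)/1.055)^2.4 ≈ 0.064803
R_lin = 0.296138, G_lin = 0.008568, B_lin = 0.064803
L = 0.2126×R + 0.7152×G + 0.0722×B
L = 0.2126×0.296138 + 0.7152×0.008568 + 0.0722×0.064803
L ≈ 0.073766


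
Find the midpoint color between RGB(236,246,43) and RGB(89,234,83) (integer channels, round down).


Midpoint: each channel = ⌊(C₁+C₂)/2⌋
R: ⌊(236+89)/2⌋ = 162
G: ⌊(246+234)/2⌋ = 240
B: ⌊(43+83)/2⌋ = 63
= RGB(162, 240, 63)


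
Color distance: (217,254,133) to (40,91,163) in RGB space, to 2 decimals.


d = √[(R₁-R₂)² + (G₁-G₂)² + (B₁-B₂)²]
d = √[(217-40)² + (254-91)² + (133-163)²]
d = √[31329 + 26569 + 900]
d = √58798
d ≈ 242.48


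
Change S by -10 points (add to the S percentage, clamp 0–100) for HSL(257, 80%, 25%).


Original S = 80%
Adjustment = -10 percentage points
New S = 80 + (-10) = 70
Clamp to [0, 100] → 70
= HSL(257°, 70%, 25%)


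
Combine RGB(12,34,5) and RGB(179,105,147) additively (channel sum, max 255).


Additive: each channel = min(255, C₁+C₂)
R: 12+179 = 191 → 191
G: 34+105 = 139 → 139
B: 5+147 = 152 → 152
= RGB(191, 139, 152)


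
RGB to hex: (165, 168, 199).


R = 165 → A5 (hex)
G = 168 → A8 (hex)
B = 199 → C7 (hex)
Hex = #A5A8C7


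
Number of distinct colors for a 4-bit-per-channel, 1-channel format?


Total bits = 4 bits/channel × 1 channels = 4 bits
Distinct colors = 2^4
= 16 colors


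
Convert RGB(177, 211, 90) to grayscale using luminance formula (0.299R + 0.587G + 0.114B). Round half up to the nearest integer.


Gray = 0.299×R + 0.587×G + 0.114×B
Gray = 0.299×177 + 0.587×211 + 0.114×90
Gray = 52.923 + 123.857 + 10.260
Gray = 187.040 → round half up → 187
Gray = 187


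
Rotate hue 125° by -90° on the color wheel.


New hue = (H + rotation) mod 360
New hue = (125 -90) mod 360
= 35 mod 360
= 35°


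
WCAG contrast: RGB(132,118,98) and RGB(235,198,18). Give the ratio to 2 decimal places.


Linearize each sRGB channel c=v/255: c/12.92 if c ≤ 0.04045 else ((c+0.055)/1.055)^2.4
L = 0.2126×R_lin + 0.7152×G_lin + 0.0722×B_lin
Color 1 (132,118,98):
  R=132: 132/255≈0.5176 > 0.04045 → ((0.5176+0.055)/1.055)^2.4 ≈ 0.23074
  G=118: 118/255≈0.4627 > 0.04045 → ((0.4627+0.055)/1.055)^2.4 ≈ 0.18116
  B=98: 98/255≈0.3843 > 0.04045 → ((0.3843+0.055)/1.055)^2.4 ≈ 0.12214
  L1 = 0.2126×0.23074 + 0.7152×0.18116 + 0.0722×0.12214 ≈ 0.18744
Color 2 (235,198,18):
  R=235: 235/255≈0.9216 > 0.04045 → ((0.9216+0.055)/1.055)^2.4 ≈ 0.83077
  G=198: 198/255≈0.7765 > 0.04045 → ((0.7765+0.055)/1.055)^2.4 ≈ 0.56471
  B=18: 18/255≈0.0706 > 0.04045 → ((0.0706+0.055)/1.055)^2.4 ≈ 0.00605
  L2 = 0.2126×0.83077 + 0.7152×0.56471 + 0.0722×0.00605 ≈ 0.58094
Lighter = 0.58094, Darker = 0.18744
Ratio = (L_lighter + 0.05) / (L_darker + 0.05)
Ratio = (0.58094 + 0.05) / (0.18744 + 0.05) = 0.63094 / 0.23744 ≈ 2.6572
Ratio ≈ 2.66:1


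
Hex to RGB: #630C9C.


63 → 99 (R)
0C → 12 (G)
9C → 156 (B)
= RGB(99, 12, 156)


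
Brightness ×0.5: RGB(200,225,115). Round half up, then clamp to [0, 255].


Multiply each channel by 0.5, round half up, clamp to [0, 255]
R: 200×0.5 = 100
G: 225×0.5 = 112.5 → round → 113
B: 115×0.5 = 57.5 → round → 58
= RGB(100, 113, 58)


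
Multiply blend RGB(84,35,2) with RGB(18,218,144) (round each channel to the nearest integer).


Multiply: C = A×B/255, rounded to nearest integer
R: 84×18/255 = 1512/255 ≈ 5.929 → 6
G: 35×218/255 = 7630/255 ≈ 29.922 → 30
B: 2×144/255 = 288/255 ≈ 1.129 → 1
= RGB(6, 30, 1)


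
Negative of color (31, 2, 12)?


Invert: (255-R, 255-G, 255-B)
R: 255-31 = 224
G: 255-2 = 253
B: 255-12 = 243
= RGB(224, 253, 243)


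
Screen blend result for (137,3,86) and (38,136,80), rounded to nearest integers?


Screen: C = 255 - (255-A)×(255-B)/255, rounded to nearest integer
R: 255 - (255-137)×(255-38)/255 = 255 - 25606/255 ≈ 255 - 100.416 = 154.584 → 155
G: 255 - (255-3)×(255-136)/255 = 255 - 29988/255 ≈ 255 - 117.600 = 137.400 → 137
B: 255 - (255-86)×(255-80)/255 = 255 - 29575/255 ≈ 255 - 115.980 = 139.020 → 139
= RGB(155, 137, 139)


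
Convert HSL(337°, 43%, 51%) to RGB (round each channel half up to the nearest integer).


H=337°, S=0.43, L=0.51
C = (1-|2L-1|)×S = (1-|0.02|)×0.43 = 0.4214
H' = H/60 = 337/60 ≈ 5.6167; X = C×(1-|H' mod 2 - 1|) ≈ 0.1615
m = L - C/2 = 0.51 - 0.2107 = 0.2993
Sector ⌊H'⌋ = 5 → (R',G',B') = (0.4214, 0.0, ≈0.1615)
RGB = ((R'+m)×255, (G'+m)×255, (B'+m)×255) = (183.7785, 76.3215, 117.51335)
Round half up → RGB(184, 76, 118)


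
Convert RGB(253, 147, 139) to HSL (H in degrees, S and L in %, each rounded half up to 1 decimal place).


Normalize: R'=253/255≈0.9922, G'=147/255≈0.5765, B'=139/255≈0.5451
Max=253/255, Min=139/255, Δ=Max-Min=114/255
L = (Max+Min)/2 = (253+139)/510 = 392/510 = 0.76862… → L = 76.9%
L > 0.5 → S = Δ/(2-Max-Min) = 114/(510-253-139) = 114/118 = 0.96610… → S = 96.6%
(the 1/255 factors cancel in S and H, so raw channel differences can be used)
Max is R' → H = 60 × (((G-B)/Δ) mod 6) = 60 × (((147-139)/114) mod 6)
  8/114 = 0.0701…
  H = 60 × 0.0701… = 4.210…° → H = 4.2°
= HSL(4.2°, 96.6%, 76.9%)


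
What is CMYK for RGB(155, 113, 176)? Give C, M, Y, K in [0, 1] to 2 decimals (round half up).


R'=155/255≈0.6078, G'=113/255≈0.4431, B'=176/255≈0.6902
K = 1 - max(R',G',B') = 1 - 176/255 = 79/255 = 0.30980… → 0.31
(1-R'-K)/(1-K) simplifies to (max-R)/max with max = 176:
C = (176-155)/176 = 21/176 = 0.11931… → 0.12
M = (176-113)/176 = 63/176 = 0.35795… → 0.36
Y = (176-176)/176 = 0/176 = 0 → 0.00
= CMYK(0.12, 0.36, 0.00, 0.31)


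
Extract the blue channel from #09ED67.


Color: #09ED67
R = 09 = 9
G = ED = 237
B = 67 = 103
Blue = 103


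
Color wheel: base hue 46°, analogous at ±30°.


Base hue: 46°
Left analog: (46 - 30) mod 360 = 16°
Right analog: (46 + 30) mod 360 = 76°
Analogous hues = 16° and 76°


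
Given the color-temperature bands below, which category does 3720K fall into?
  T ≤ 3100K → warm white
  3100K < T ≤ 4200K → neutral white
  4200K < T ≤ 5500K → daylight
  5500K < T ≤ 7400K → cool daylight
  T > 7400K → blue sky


Temperature: 3720K
3100K < 3720K ≤ 4200K → neutral white
Classification: neutral white


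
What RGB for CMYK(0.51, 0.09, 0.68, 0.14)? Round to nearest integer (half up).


R = 255 × (1-C) × (1-K) = 255 × 0.49 × 0.86 = 107.457 → 107
G = 255 × (1-M) × (1-K) = 255 × 0.91 × 0.86 = 199.563 → 200
B = 255 × (1-Y) × (1-K) = 255 × 0.32 × 0.86 = 70.176 → 70
= RGB(107, 200, 70)


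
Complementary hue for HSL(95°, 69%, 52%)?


Complement = opposite side of color wheel = hue + 180°
H' = (95 + 180) mod 360 = 275°
S and L unchanged.
= HSL(275°, 69%, 52%)


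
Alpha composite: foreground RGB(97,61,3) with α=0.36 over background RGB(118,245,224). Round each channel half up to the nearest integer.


C = α×F + (1-α)×B, with 1-α = 0.64
R: 0.36×97 + 0.64×118 = 34.92 + 75.52 = 110.44 → 110
G: 0.36×61 + 0.64×245 = 21.96 + 156.80 = 178.76 → 179
B: 0.36×3 + 0.64×224 = 1.08 + 143.36 = 144.44 → 144
= RGB(110, 179, 144)


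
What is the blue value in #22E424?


Color: #22E424
R = 22 = 34
G = E4 = 228
B = 24 = 36
Blue = 36


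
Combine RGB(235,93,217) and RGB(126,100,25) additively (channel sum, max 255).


Additive: each channel = min(255, C₁+C₂)
R: 235+126 = 361 → 255
G: 93+100 = 193 → 193
B: 217+25 = 242 → 242
= RGB(255, 193, 242)


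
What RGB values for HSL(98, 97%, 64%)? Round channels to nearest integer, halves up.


H=98°, S=0.97, L=0.64
C = (1-|2L-1|)×S = (1-|0.28|)×0.97 = 0.6984
H' = H/60 = 98/60 ≈ 1.6333; X = C×(1-|H' mod 2 - 1|) = 0.25608
m = L - C/2 = 0.64 - 0.3492 = 0.2908
Sector ⌊H'⌋ = 1 → (R',G',B') = (0.25608, 0.6984, 0.0)
RGB = ((R'+m)×255, (G'+m)×255, (B'+m)×255) = (139.4544, 252.246, 74.154)
Round half up → RGB(139, 252, 74)


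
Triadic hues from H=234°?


Triadic: equally spaced at 120° intervals
H1 = 234°
H2 = (234 + 120) mod 360 = 354°
H3 = (234 + 240) mod 360 = 114°
Triadic = 234°, 354°, 114°


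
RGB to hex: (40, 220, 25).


R = 40 → 28 (hex)
G = 220 → DC (hex)
B = 25 → 19 (hex)
Hex = #28DC19


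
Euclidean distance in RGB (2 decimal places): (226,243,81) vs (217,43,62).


d = √[(R₁-R₂)² + (G₁-G₂)² + (B₁-B₂)²]
d = √[(226-217)² + (243-43)² + (81-62)²]
d = √[81 + 40000 + 361]
d = √40442
d ≈ 201.10


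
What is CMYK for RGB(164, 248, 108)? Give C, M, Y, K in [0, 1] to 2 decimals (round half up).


R'=164/255≈0.6431, G'=248/255≈0.9725, B'=108/255≈0.4235
K = 1 - max(R',G',B') = 1 - 248/255 = 7/255 = 0.02745… → 0.03
(1-R'-K)/(1-K) simplifies to (max-R)/max with max = 248:
C = (248-164)/248 = 84/248 = 0.33870… → 0.34
M = (248-248)/248 = 0/248 = 0 → 0.00
Y = (248-108)/248 = 140/248 = 0.56451… → 0.56
= CMYK(0.34, 0.00, 0.56, 0.03)


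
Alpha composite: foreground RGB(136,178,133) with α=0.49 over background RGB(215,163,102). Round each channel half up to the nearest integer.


C = α×F + (1-α)×B, with 1-α = 0.51
R: 0.49×136 + 0.51×215 = 66.64 + 109.65 = 176.29 → 176
G: 0.49×178 + 0.51×163 = 87.22 + 83.13 = 170.35 → 170
B: 0.49×133 + 0.51×102 = 65.17 + 52.02 = 117.19 → 117
= RGB(176, 170, 117)


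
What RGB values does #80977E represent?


80 → 128 (R)
97 → 151 (G)
7E → 126 (B)
= RGB(128, 151, 126)


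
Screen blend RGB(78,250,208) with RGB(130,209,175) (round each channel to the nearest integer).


Screen: C = 255 - (255-A)×(255-B)/255, rounded to nearest integer
R: 255 - (255-78)×(255-130)/255 = 255 - 22125/255 ≈ 255 - 86.765 = 168.235 → 168
G: 255 - (255-250)×(255-209)/255 = 255 - 230/255 ≈ 255 - 0.902 = 254.098 → 254
B: 255 - (255-208)×(255-175)/255 = 255 - 3760/255 ≈ 255 - 14.745 = 240.255 → 240
= RGB(168, 254, 240)


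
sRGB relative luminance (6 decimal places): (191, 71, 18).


Linearize each channel (sRGB transfer function): c = v/255; c_lin = c/12.92 if c ≤ 0.04045, else ((c+0.055)/1.055)^2.4
  R: 191/255 ≈ 0.749020 > 0.04045 → ((0.749020+0.055)/1.055)^2.4 ≈ 0.520996
  G: 71/255 ≈ 0.278431 > 0.04045 → ((0.278431+0.055)/1.055)^2.4 ≈ 0.063010
  B: 18/255 ≈ 0.070588 > 0.04045 → ((0.070588+0.055)/1.055)^2.4 ≈ 0.006049
R_lin = 0.520996, G_lin = 0.063010, B_lin = 0.006049
L = 0.2126×R + 0.7152×G + 0.0722×B
L = 0.2126×0.520996 + 0.7152×0.063010 + 0.0722×0.006049
L ≈ 0.156265


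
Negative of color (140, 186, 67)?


Invert: (255-R, 255-G, 255-B)
R: 255-140 = 115
G: 255-186 = 69
B: 255-67 = 188
= RGB(115, 69, 188)


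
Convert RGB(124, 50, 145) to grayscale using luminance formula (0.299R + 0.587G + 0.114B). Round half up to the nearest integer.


Gray = 0.299×R + 0.587×G + 0.114×B
Gray = 0.299×124 + 0.587×50 + 0.114×145
Gray = 37.076 + 29.350 + 16.530
Gray = 82.956 → round half up → 83
Gray = 83


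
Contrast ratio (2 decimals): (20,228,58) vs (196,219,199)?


Linearize each sRGB channel c=v/255: c/12.92 if c ≤ 0.04045 else ((c+0.055)/1.055)^2.4
L = 0.2126×R_lin + 0.7152×G_lin + 0.0722×B_lin
Color 1 (20,228,58):
  R=20: 20/255≈0.0784 > 0.04045 → ((0.0784+0.055)/1.055)^2.4 ≈ 0.00700
  G=228: 228/255≈0.8941 > 0.04045 → ((0.8941+0.055)/1.055)^2.4 ≈ 0.77582
  B=58: 58/255≈0.2275 > 0.04045 → ((0.2275+0.055)/1.055)^2.4 ≈ 0.04231
  L1 = 0.2126×0.00700 + 0.7152×0.77582 + 0.0722×0.04231 ≈ 0.55941
Color 2 (196,219,199):
  R=196: 196/255≈0.7686 > 0.04045 → ((0.7686+0.055)/1.055)^2.4 ≈ 0.55201
  G=219: 219/255≈0.8588 > 0.04045 → ((0.8588+0.055)/1.055)^2.4 ≈ 0.70838
  B=199: 199/255≈0.7804 > 0.04045 → ((0.7804+0.055)/1.055)^2.4 ≈ 0.57112
  L2 = 0.2126×0.55201 + 0.7152×0.70838 + 0.0722×0.57112 ≈ 0.66522
Lighter = 0.66522, Darker = 0.55941
Ratio = (L_lighter + 0.05) / (L_darker + 0.05)
Ratio = (0.66522 + 0.05) / (0.55941 + 0.05) = 0.71522 / 0.60941 ≈ 1.1736
Ratio ≈ 1.17:1


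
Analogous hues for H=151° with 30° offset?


Base hue: 151°
Left analog: (151 - 30) mod 360 = 121°
Right analog: (151 + 30) mod 360 = 181°
Analogous hues = 121° and 181°


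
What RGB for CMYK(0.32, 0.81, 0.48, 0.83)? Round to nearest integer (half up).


R = 255 × (1-C) × (1-K) = 255 × 0.68 × 0.17 = 29.478 → 29
G = 255 × (1-M) × (1-K) = 255 × 0.19 × 0.17 = 8.2365 → 8
B = 255 × (1-Y) × (1-K) = 255 × 0.52 × 0.17 = 22.542 → 23
= RGB(29, 8, 23)


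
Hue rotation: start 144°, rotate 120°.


New hue = (H + rotation) mod 360
New hue = (144 + 120) mod 360
= 264 mod 360
= 264°


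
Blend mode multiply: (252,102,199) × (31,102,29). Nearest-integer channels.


Multiply: C = A×B/255, rounded to nearest integer
R: 252×31/255 = 7812/255 ≈ 30.635 → 31
G: 102×102/255 = 10404/255 ≈ 40.800 → 41
B: 199×29/255 = 5771/255 ≈ 22.631 → 23
= RGB(31, 41, 23)


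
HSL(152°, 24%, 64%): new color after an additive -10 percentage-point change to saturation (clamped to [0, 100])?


Original S = 24%
Adjustment = -10 percentage points
New S = 24 + (-10) = 14
Clamp to [0, 100] → 14
= HSL(152°, 14%, 64%)


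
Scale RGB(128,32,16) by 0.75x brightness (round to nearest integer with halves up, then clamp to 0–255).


Multiply each channel by 0.75, round half up, clamp to [0, 255]
R: 128×0.75 = 96
G: 32×0.75 = 24
B: 16×0.75 = 12
= RGB(96, 24, 12)


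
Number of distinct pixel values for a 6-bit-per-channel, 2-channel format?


Total bits = 6 bits/channel × 2 channels = 12 bits
Distinct pixel values = 2^12
= 4,096 pixel values


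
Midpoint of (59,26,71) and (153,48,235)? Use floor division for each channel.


Midpoint: each channel = ⌊(C₁+C₂)/2⌋
R: ⌊(59+153)/2⌋ = 106
G: ⌊(26+48)/2⌋ = 37
B: ⌊(71+235)/2⌋ = 153
= RGB(106, 37, 153)


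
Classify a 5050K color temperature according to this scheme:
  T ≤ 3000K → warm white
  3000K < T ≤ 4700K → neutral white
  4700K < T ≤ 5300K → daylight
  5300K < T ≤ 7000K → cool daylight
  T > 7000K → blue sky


Temperature: 5050K
4700K < 5050K ≤ 5300K → daylight
Classification: daylight


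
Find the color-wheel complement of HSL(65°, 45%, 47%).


Complement = opposite side of color wheel = hue + 180°
H' = (65 + 180) mod 360 = 245°
S and L unchanged.
= HSL(245°, 45%, 47%)


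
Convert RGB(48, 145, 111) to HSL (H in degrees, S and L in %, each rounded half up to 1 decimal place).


Normalize: R'=48/255≈0.1882, G'=145/255≈0.5686, B'=111/255≈0.4353
Max=145/255, Min=48/255, Δ=Max-Min=97/255
L = (Max+Min)/2 = (145+48)/510 = 193/510 = 0.37843… → L = 37.8%
L ≤ 0.5 → S = Δ/(Max+Min) = 97/(145+48) = 97/193 = 0.50259… → S = 50.3%
(the 1/255 factors cancel in S and H, so raw channel differences can be used)
Max is G' → H = 60 × ((B-R)/Δ + 2) = 60 × ((111-48)/97 + 2)
  63/97 + 2 = 0.6494… + 2 = 2.6494…
  H = 60 × 2.6494… = 158.969…° → H = 159.0°
= HSL(159.0°, 50.3%, 37.8%)


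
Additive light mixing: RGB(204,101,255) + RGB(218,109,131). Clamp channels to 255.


Additive: each channel = min(255, C₁+C₂)
R: 204+218 = 422 → 255
G: 101+109 = 210 → 210
B: 255+131 = 386 → 255
= RGB(255, 210, 255)


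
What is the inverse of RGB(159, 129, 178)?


Invert: (255-R, 255-G, 255-B)
R: 255-159 = 96
G: 255-129 = 126
B: 255-178 = 77
= RGB(96, 126, 77)


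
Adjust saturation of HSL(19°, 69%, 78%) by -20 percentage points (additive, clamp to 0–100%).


Original S = 69%
Adjustment = -20 percentage points
New S = 69 + (-20) = 49
Clamp to [0, 100] → 49
= HSL(19°, 49%, 78%)
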